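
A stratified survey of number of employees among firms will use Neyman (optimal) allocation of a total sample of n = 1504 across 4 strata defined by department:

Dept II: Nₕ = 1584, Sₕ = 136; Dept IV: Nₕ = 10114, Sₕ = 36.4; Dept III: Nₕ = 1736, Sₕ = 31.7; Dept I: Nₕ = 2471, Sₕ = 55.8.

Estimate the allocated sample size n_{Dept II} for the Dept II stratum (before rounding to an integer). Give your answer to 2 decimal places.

Neyman allocation: nₕ = n·NₕSₕ / Σⱼ NⱼSⱼ.
Σ NⱼSⱼ = 1584·136 + 10114·36.4 + 1736·31.7 + 2471·55.8 = 776486.6.
n_{Dept II} = 1504·1584·136 / 776486.6 = 417.26.

417.26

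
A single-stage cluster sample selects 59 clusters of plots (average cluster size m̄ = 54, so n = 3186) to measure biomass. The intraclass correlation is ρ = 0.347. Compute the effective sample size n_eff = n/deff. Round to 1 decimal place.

deff = 1 + (54 − 1)·0.347 = 1 + 18.391 = 19.391.
n_eff = 3186 / 19.391 = 164.3.

164.3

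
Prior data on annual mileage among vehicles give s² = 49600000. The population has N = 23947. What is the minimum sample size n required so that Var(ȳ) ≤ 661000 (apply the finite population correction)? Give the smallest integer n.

75

Without fpc, n₀ = s²/D = 49600000/661000 = 75.0378.
With fpc, (1 − n/N)·s²/n ≤ D requires n ≥ n₀/(1 + n₀/N) = 75.0378/(1 + 75.0378/23947) = 74.8034.
Rounding up, n = 75.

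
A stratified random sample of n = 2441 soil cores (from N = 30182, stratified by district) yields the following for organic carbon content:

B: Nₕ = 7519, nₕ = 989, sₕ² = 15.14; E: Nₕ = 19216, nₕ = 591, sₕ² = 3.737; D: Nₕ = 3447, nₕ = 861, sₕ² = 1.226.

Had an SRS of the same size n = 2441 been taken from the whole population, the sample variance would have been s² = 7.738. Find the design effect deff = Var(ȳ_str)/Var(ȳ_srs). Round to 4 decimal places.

Var(ȳ_str) = Σ Wₕ²(1−fₕ)sₕ²/nₕ with Wₕ = Nₕ/30182:
  B: (7519/30182)²·(1−989/7519)·15.14/989 = 8.2510044 × 10^-4
  E: (19216/30182)²·(1−591/19216)·3.737/591 = 0.0024842704
  D: (3447/30182)²·(1−861/3447)·1.226/861 = 1.3933528 × 10^-5
  → Var(ȳ_str) = 0.0033233044.
Var(ȳ_srs) = (1 − 2441/30182)·7.738/2441 = 0.0029136343.
deff = 0.0033233044 / 0.0029136343 = 1.1406.

1.1406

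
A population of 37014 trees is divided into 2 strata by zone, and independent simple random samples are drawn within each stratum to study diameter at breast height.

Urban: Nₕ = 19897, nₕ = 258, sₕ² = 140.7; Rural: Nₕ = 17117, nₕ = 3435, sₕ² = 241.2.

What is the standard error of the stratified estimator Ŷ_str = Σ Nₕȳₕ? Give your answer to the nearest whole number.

15151

Var(Ŷ_str) = Σₕ Nₕ²(1 − fₕ)sₕ²/nₕ.
Urban: 19897²·(1 − 258/19897)·140.7/258 = 2.1309898 × 10^8.
Rural: 17117²·(1 − 3435/17117)·241.2/3435 = 1.644477 × 10^7.
Sum = 2.2954375 × 10^8.
SE = √(2.2954375 × 10^8) = 15151.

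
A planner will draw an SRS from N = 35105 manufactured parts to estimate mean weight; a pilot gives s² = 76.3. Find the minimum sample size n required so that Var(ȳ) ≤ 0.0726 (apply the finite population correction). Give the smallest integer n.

1021

Without fpc, n₀ = s²/D = 76.3/0.0726 = 1050.9642.
With fpc, (1 − n/N)·s²/n ≤ D requires n ≥ n₀/(1 + n₀/N) = 1050.9642/(1 + 1050.9642/35105) = 1020.4153.
Rounding up, n = 1021.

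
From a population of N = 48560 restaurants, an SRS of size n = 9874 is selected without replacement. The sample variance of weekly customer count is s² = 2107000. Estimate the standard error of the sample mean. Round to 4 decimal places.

Under SRS without replacement, Var(ȳ) = (1 − f)·s²/n with f = n/N = 9874/48560 = 0.20333608.
Var(ȳ) = (1 − 0.20333608)·2107000/9874 = 0.79666392·213.3887 = 169.99908.
SE(ȳ) = √(169.99908) = 13.0384.

13.0384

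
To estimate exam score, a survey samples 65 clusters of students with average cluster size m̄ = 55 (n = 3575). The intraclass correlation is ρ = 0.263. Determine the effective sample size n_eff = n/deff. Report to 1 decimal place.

235.2

deff = 1 + (55 − 1)·0.263 = 1 + 14.202 = 15.202.
n_eff = 3575 / 15.202 = 235.2.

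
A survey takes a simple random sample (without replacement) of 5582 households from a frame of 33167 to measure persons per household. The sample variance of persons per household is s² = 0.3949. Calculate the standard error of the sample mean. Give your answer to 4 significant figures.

0.007671

Under SRS without replacement, Var(ȳ) = (1 − f)·s²/n with f = n/N = 5582/33167 = 0.16829982.
Var(ȳ) = (1 − 0.16829982)·0.3949/5582 = 0.83170018·7.0745253 × 10^-5 = 5.883884 × 10^-5.
SE(ȳ) = √(5.883884 × 10^-5) = 0.007671.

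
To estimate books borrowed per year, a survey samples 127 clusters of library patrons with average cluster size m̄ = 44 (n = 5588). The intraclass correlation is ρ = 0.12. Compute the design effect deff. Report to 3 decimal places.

6.160

deff = 1 + (44 − 1)·0.12 = 1 + 5.16 = 6.16.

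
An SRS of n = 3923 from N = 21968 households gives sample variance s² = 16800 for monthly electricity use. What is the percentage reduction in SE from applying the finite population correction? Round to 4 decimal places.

9.3677

f = n/N = 3923/21968 = 0.17857793.
SE_no-fpc = √(s²/n) = 2.069405; SE_fpc = √((1−f)s²/n) = 1.8755501.
Ratio = √(1−f) = 0.90632338. Reduction = 100·(1 − 0.90632338) = 9.3677%.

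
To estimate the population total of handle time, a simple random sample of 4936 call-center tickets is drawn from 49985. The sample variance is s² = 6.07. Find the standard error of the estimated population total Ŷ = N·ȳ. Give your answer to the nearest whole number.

Var(Ŷ) = N²·Var(ȳ) = N²·(1 − n/N)·s²/n.
f = 4936/49985 = 0.09874962; Var(ȳ) = 0.90125038·6.07/4936 = 0.0011083042.
Var(Ŷ) = 49985² · 0.0011083042 = 2.7690983 × 10^6.
SE(Ŷ) = √(2.7690983 × 10^6) = 1664.

1664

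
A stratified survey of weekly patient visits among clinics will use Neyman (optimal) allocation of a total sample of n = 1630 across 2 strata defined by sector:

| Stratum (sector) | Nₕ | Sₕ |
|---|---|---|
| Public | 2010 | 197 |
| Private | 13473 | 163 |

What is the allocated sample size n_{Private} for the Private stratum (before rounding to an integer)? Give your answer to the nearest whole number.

Neyman allocation: nₕ = n·NₕSₕ / Σⱼ NⱼSⱼ.
Σ NⱼSⱼ = 2010·197 + 13473·163 = 2.592069 × 10^6.
n_{Private} = 1630·13473·163 / (2.592069 × 10^6) = 1381.

1381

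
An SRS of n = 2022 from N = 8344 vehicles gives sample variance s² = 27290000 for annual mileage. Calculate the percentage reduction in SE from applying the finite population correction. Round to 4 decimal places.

12.9557

f = n/N = 2022/8344 = 0.24232982.
SE_no-fpc = √(s²/n) = 116.1746; SE_fpc = √((1−f)s²/n) = 101.12331.
Ratio = √(1−f) = 0.87044252. Reduction = 100·(1 − 0.87044252) = 12.9557%.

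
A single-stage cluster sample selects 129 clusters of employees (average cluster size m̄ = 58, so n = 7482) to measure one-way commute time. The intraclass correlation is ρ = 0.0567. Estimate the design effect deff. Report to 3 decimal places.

4.232

deff = 1 + (58 − 1)·0.0567 = 1 + 3.2319 = 4.2319.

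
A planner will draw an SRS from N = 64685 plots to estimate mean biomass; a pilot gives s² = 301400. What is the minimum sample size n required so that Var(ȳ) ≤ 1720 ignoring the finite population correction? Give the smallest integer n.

Without fpc, n₀ = s²/D = 301400/1720 = 175.2326.
Rounding up, n = 176.

176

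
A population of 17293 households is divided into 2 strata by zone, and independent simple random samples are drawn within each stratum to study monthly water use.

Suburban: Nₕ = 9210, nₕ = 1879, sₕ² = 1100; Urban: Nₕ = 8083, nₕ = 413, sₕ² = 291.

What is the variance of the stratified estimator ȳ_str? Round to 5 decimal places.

0.27825

Var(ȳ_str) = Σₕ Wₕ²(1 − fₕ)sₕ²/nₕ with Wₕ = Nₕ/N, N = 17293.
Suburban: Wₕ = 0.53258544; term = 0.53258544²·(1 − 0.20401737)·1100/1879 = 0.13217462.
Urban: Wₕ = 0.46741456; term = 0.46741456²·(1 − 0.05109489)·291/413 = 0.14607308.
Sum = 0.2782477.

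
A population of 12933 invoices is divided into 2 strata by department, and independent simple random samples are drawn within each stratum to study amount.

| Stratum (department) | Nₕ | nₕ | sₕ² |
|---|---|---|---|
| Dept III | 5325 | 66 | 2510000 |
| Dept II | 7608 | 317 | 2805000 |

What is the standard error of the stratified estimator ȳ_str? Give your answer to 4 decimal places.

Var(ȳ_str) = Σₕ Wₕ²(1 − fₕ)sₕ²/nₕ with Wₕ = Nₕ/N, N = 12933.
Dept III: Wₕ = 0.41173742; term = 0.41173742²·(1 − 0.01239437)·2510000/66 = 6367.281.
Dept II: Wₕ = 0.58826258; term = 0.58826258²·(1 − 0.04166667)·2805000/317 = 2934.4901.
Sum = 9301.7711.
SE = √(9301.7711) = 96.4457.

96.4457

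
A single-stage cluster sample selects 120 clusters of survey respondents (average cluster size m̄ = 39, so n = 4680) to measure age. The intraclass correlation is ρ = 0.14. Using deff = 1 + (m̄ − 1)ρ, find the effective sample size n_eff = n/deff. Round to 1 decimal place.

deff = 1 + (39 − 1)·0.14 = 1 + 5.32 = 6.32.
n_eff = 4680 / 6.32 = 740.5.

740.5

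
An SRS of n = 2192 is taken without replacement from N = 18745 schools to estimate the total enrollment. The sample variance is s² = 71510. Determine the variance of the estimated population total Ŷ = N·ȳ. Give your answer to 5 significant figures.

1.0123 × 10^10

Var(Ŷ) = N²·Var(ȳ) = N²·(1 − n/N)·s²/n.
f = 2192/18745 = 0.11693785; Var(ȳ) = 0.88306215·71510/2192 = 28.808291.
Var(Ŷ) = 18745² · 28.808291 = 1.0122514 × 10^10.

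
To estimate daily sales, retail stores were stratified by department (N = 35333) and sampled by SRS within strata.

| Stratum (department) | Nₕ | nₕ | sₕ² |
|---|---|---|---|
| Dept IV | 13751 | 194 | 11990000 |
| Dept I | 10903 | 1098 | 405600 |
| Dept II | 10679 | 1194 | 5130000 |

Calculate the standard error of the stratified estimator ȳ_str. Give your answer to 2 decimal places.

Var(ȳ_str) = Σₕ Wₕ²(1 − fₕ)sₕ²/nₕ with Wₕ = Nₕ/N, N = 35333.
Dept IV: Wₕ = 0.38918292; term = 0.38918292²·(1 − 0.01410806)·11990000/194 = 9228.9927.
Dept I: Wₕ = 0.30857838; term = 0.30857838²·(1 − 0.10070623)·405600/1098 = 31.632112.
Dept II: Wₕ = 0.30223870; term = 0.30223870²·(1 − 0.11180822)·5130000/1194 = 348.59402.
Sum = 9609.2188.
SE = √(9609.2188) = 98.03.

98.03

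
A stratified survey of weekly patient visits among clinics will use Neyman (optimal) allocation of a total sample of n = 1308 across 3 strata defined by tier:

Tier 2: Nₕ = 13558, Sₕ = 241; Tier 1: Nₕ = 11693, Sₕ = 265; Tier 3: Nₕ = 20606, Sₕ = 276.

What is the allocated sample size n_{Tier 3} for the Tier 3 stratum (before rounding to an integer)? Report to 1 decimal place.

Neyman allocation: nₕ = n·NₕSₕ / Σⱼ NⱼSⱼ.
Σ NⱼSⱼ = 13558·241 + 11693·265 + 20606·276 = 1.2053379 × 10^7.
n_{Tier 3} = 1308·20606·276 / (1.2053379 × 10^7) = 617.2.

617.2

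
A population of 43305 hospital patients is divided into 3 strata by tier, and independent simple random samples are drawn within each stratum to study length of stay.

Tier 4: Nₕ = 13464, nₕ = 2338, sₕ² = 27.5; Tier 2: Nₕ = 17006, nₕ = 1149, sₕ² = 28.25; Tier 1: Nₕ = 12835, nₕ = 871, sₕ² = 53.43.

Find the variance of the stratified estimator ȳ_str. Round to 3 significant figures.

Var(ȳ_str) = Σₕ Wₕ²(1 − fₕ)sₕ²/nₕ with Wₕ = Nₕ/N, N = 43305.
Tier 4: Wₕ = 0.31091098; term = 0.31091098²·(1 − 0.17364825)·27.5/2338 = 9.395616 × 10^-4.
Tier 2: Wₕ = 0.39270292; term = 0.39270292²·(1 − 0.06756439)·28.25/1149 = 0.0035354568.
Tier 1: Wₕ = 0.29638610; term = 0.29638610²·(1 − 0.06786132)·53.43/871 = 0.0050230004.
Sum = 0.0094980188.

0.00950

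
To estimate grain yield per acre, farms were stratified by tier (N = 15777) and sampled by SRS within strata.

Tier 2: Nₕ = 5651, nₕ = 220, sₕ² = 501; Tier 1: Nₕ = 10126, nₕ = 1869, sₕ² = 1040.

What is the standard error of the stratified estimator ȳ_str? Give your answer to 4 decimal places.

Var(ȳ_str) = Σₕ Wₕ²(1 − fₕ)sₕ²/nₕ with Wₕ = Nₕ/N, N = 15777.
Tier 2: Wₕ = 0.35817963; term = 0.35817963²·(1 − 0.03893116)·501/220 = 0.28078332.
Tier 1: Wₕ = 0.64182037; term = 0.64182037²·(1 − 0.18457436)·1040/1869 = 0.18691123.
Sum = 0.46769455.
SE = √(0.46769455) = 0.6839.

0.6839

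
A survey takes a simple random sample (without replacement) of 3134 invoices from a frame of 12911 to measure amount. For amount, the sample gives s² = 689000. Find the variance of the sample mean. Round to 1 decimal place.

Under SRS without replacement, Var(ȳ) = (1 − f)·s²/n with f = n/N = 3134/12911 = 0.24273875.
Var(ȳ) = (1 − 0.24273875)·689000/3134 = 0.75726125·219.84684 = 166.48149.

166.5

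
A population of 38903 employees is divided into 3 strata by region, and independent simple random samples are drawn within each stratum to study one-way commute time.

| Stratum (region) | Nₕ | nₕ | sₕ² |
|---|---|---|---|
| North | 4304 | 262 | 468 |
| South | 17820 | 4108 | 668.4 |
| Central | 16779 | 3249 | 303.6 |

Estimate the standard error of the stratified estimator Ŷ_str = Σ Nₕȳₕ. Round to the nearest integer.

Var(Ŷ_str) = Σₕ Nₕ²(1 − fₕ)sₕ²/nₕ.
North: 4304²·(1 − 262/4304)·468/262 = 3.1075143 × 10^7.
South: 17820²·(1 − 4108/17820)·668.4/4108 = 3.9757083 × 10^7.
Central: 16779²·(1 − 3249/16779)·303.6/3249 = 2.1213676 × 10^7.
Sum = 9.2045902 × 10^7.
SE = √(9.2045902 × 10^7) = 9594.

9594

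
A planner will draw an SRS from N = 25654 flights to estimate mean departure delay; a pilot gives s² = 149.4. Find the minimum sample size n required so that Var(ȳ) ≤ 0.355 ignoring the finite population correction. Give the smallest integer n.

421

Without fpc, n₀ = s²/D = 149.4/0.355 = 420.8451.
Rounding up, n = 421.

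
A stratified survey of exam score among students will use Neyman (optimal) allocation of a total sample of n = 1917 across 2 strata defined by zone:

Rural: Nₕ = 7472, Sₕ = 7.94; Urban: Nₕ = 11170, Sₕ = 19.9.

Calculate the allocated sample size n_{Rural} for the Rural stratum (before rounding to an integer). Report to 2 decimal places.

403.86

Neyman allocation: nₕ = n·NₕSₕ / Σⱼ NⱼSⱼ.
Σ NⱼSⱼ = 7472·7.94 + 11170·19.9 = 281610.68.
n_{Rural} = 1917·7472·7.94 / 281610.68 = 403.86.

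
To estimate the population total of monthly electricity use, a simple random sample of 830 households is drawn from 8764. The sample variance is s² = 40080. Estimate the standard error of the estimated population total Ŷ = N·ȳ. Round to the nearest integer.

Var(Ŷ) = N²·Var(ȳ) = N²·(1 − n/N)·s²/n.
f = 830/8764 = 0.09470561; Var(ȳ) = 0.90529439·40080/830 = 43.715902.
Var(Ŷ) = 8764² · 43.715902 = 3.3577177 × 10^9.
SE(Ŷ) = √(3.3577177 × 10^9) = 57946.

57946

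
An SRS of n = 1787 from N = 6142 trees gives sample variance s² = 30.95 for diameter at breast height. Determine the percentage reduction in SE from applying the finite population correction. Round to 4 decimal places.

15.7947

f = n/N = 1787/6142 = 0.29094757.
SE_no-fpc = √(s²/n) = 0.13160369; SE_fpc = √((1−f)s²/n) = 0.11081721.
Ratio = √(1−f) = 0.84205251. Reduction = 100·(1 − 0.84205251) = 15.7947%.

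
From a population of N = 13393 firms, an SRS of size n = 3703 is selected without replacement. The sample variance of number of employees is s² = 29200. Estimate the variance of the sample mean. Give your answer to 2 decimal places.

Under SRS without replacement, Var(ȳ) = (1 − f)·s²/n with f = n/N = 3703/13393 = 0.27648772.
Var(ȳ) = (1 − 0.27648772)·29200/3703 = 0.72351228·7.8854982 = 5.7052548.

5.71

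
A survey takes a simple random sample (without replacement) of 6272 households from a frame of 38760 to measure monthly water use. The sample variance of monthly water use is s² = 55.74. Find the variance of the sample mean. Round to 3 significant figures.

0.00745

Under SRS without replacement, Var(ȳ) = (1 − f)·s²/n with f = n/N = 6272/38760 = 0.16181631.
Var(ȳ) = (1 − 0.16181631)·55.74/6272 = 0.83818369·0.0088871173 = 0.0074490369.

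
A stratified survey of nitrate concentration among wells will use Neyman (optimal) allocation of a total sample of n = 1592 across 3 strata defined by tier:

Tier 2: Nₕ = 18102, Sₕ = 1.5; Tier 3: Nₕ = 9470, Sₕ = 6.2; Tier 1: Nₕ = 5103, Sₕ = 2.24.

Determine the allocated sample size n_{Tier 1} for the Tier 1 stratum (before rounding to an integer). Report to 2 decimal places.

Neyman allocation: nₕ = n·NₕSₕ / Σⱼ NⱼSⱼ.
Σ NⱼSⱼ = 18102·1.5 + 9470·6.2 + 5103·2.24 = 97297.72.
n_{Tier 1} = 1592·5103·2.24 / 97297.72 = 187.03.

187.03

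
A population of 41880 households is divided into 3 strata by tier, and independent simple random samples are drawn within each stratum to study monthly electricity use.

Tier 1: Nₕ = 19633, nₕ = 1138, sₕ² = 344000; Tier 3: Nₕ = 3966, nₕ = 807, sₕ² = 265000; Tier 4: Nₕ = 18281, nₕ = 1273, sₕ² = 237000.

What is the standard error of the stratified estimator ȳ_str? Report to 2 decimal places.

Var(ȳ_str) = Σₕ Wₕ²(1 − fₕ)sₕ²/nₕ with Wₕ = Nₕ/N, N = 41880.
Tier 1: Wₕ = 0.46879179; term = 0.46879179²·(1 − 0.05796363)·344000/1138 = 62.581193.
Tier 3: Wₕ = 0.09469914; term = 0.09469914²·(1 − 0.20347958)·265000/807 = 2.3456398.
Tier 4: Wₕ = 0.43650907; term = 0.43650907²·(1 − 0.06963514)·237000/1273 = 33.003484.
Sum = 97.930317.
SE = √(97.930317) = 9.90.

9.90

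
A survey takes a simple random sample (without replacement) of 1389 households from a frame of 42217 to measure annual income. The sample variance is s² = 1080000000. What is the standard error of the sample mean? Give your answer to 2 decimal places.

867.15

Under SRS without replacement, Var(ȳ) = (1 − f)·s²/n with f = n/N = 1389/42217 = 0.03290144.
Var(ȳ) = (1 − 0.03290144)·1080000000/1389 = 0.96709856·777537.8 = 751955.69.
SE(ȳ) = √(751955.69) = 867.15.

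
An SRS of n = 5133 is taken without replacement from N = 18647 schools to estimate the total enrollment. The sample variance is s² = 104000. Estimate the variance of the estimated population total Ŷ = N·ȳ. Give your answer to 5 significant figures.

5.1057 × 10^9

Var(Ŷ) = N²·Var(ȳ) = N²·(1 − n/N)·s²/n.
f = 5133/18647 = 0.27527216; Var(ȳ) = 0.72472784·104000/5133 = 14.683751.
Var(Ŷ) = 18647² · 14.683751 = 5.105696 × 10^9.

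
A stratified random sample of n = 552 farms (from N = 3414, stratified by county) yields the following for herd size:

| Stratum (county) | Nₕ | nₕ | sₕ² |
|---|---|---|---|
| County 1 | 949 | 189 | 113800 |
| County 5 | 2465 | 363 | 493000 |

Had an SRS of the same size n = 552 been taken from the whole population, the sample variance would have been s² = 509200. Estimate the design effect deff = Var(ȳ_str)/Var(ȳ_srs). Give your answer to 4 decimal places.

Var(ȳ_str) = Σ Wₕ²(1−fₕ)sₕ²/nₕ with Wₕ = Nₕ/3414:
  County 1: (949/3414)²·(1−189/949)·113800/189 = 37.259175
  County 5: (2465/3414)²·(1−363/2465)·493000/363 = 603.758
  → Var(ȳ_str) = 641.01718.
Var(ȳ_srs) = (1 − 552/3414)·509200/552 = 773.31321.
deff = 641.01718 / 773.31321 = 0.8289.

0.8289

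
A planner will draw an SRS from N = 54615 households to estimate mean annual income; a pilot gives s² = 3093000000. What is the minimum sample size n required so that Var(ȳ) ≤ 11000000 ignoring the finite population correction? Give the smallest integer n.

282

Without fpc, n₀ = s²/D = 3093000000/11000000 = 281.1818.
Rounding up, n = 282.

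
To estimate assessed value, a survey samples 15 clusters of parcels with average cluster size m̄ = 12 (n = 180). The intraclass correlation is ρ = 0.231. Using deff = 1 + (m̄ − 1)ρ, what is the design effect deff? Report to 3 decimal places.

deff = 1 + (12 − 1)·0.231 = 1 + 2.541 = 3.541.

3.541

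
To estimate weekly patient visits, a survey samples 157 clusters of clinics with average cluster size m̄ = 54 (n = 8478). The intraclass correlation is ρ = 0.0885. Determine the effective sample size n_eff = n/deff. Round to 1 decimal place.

deff = 1 + (54 − 1)·0.0885 = 1 + 4.6905 = 5.6905.
n_eff = 8478 / 5.6905 = 1489.9.

1489.9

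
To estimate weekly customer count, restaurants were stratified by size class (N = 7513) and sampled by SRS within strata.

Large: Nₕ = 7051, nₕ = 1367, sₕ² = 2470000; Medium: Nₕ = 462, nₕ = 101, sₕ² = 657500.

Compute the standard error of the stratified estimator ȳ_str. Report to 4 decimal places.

36.0857

Var(ȳ_str) = Σₕ Wₕ²(1 − fₕ)sₕ²/nₕ with Wₕ = Nₕ/N, N = 7513.
Large: Wₕ = 0.93850659; term = 0.93850659²·(1 − 0.19387321)·2470000/1367 = 1282.9403.
Medium: Wₕ = 0.06149341; term = 0.06149341²·(1 − 0.21861472)·657500/101 = 19.235203.
Sum = 1302.1755.
SE = √(1302.1755) = 36.0857.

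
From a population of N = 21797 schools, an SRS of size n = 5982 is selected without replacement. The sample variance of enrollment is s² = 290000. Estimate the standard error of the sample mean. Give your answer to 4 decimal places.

5.9308

Under SRS without replacement, Var(ȳ) = (1 − f)·s²/n with f = n/N = 5982/21797 = 0.27444144.
Var(ȳ) = (1 − 0.27444144)·290000/5982 = 0.72555856·48.47877 = 35.174186.
SE(ȳ) = √(35.174186) = 5.9308.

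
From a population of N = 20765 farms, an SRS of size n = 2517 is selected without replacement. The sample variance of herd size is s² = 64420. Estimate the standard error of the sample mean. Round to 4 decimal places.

Under SRS without replacement, Var(ȳ) = (1 − f)·s²/n with f = n/N = 2517/20765 = 0.12121358.
Var(ȳ) = (1 − 0.12121358)·64420/2517 = 0.87878642·25.593961 = 22.491625.
SE(ȳ) = √(22.491625) = 4.7425.

4.7425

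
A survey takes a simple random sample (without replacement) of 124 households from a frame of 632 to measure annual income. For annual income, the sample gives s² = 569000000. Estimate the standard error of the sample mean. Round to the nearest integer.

Under SRS without replacement, Var(ȳ) = (1 − f)·s²/n with f = n/N = 124/632 = 0.19620253.
Var(ȳ) = (1 − 0.19620253)·569000000/124 = 0.80379747·4.5887097 × 10^6 = 3.6883932 × 10^6.
SE(ȳ) = √(3.6883932 × 10^6) = 1921.

1921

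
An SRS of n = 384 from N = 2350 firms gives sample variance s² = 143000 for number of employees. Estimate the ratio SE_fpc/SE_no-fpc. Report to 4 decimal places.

f = n/N = 384/2350 = 0.16340426.
SE_no-fpc = √(s²/n) = 19.29756; SE_fpc = √((1−f)s²/n) = 17.650631.
Ratio = √(1−f) = 0.91465608.

0.9147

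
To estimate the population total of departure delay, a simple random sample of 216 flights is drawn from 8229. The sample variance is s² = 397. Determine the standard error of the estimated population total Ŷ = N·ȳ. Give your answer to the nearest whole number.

11009

Var(Ŷ) = N²·Var(ȳ) = N²·(1 − n/N)·s²/n.
f = 216/8229 = 0.02624863; Var(ȳ) = 0.97375137·397/216 = 1.7897189.
Var(Ŷ) = 8229² · 1.7897189 = 1.2119339 × 10^8.
SE(Ŷ) = √(1.2119339 × 10^8) = 11009.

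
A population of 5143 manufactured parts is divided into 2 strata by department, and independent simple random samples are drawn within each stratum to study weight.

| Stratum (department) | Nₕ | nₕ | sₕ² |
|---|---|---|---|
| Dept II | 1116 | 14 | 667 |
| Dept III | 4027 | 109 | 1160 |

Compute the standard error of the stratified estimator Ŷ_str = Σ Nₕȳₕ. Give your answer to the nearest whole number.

Var(Ŷ_str) = Σₕ Nₕ²(1 − fₕ)sₕ²/nₕ.
Dept II: 1116²·(1 − 14/1116)·667/14 = 5.859271 × 10^7.
Dept III: 4027²·(1 − 109/4027)·1160/109 = 1.6791038 × 10^8.
Sum = 2.2650309 × 10^8.
SE = √(2.2650309 × 10^8) = 15050.

15050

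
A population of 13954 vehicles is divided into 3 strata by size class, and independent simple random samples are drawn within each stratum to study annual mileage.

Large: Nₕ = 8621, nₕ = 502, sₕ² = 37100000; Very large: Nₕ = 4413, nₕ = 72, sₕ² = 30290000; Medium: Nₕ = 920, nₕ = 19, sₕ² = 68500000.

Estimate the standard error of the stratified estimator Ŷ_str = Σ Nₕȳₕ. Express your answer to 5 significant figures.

Var(Ŷ_str) = Σₕ Nₕ²(1 − fₕ)sₕ²/nₕ.
Large: 8621²·(1 − 502/8621)·37100000/502 = 5.1728559 × 10^12.
Very large: 4413²·(1 − 72/4413)·30290000/72 = 8.0591732 × 10^12.
Medium: 920²·(1 − 19/920)·68500000/19 = 2.9884747 × 10^12.
Sum = 1.6220504 × 10^13.
SE = √(1.6220504 × 10^13) = 4.0275 × 10^6.

4.0275 × 10^6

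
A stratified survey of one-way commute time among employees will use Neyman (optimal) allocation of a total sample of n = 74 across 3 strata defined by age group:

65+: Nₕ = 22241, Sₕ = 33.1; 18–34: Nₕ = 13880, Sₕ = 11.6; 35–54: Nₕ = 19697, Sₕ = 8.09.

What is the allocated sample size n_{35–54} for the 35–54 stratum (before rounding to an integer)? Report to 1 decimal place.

11.2

Neyman allocation: nₕ = n·NₕSₕ / Σⱼ NⱼSⱼ.
Σ NⱼSⱼ = 22241·33.1 + 13880·11.6 + 19697·8.09 = 1.0565338 × 10^6.
n_{35–54} = 74·19697·8.09 / (1.0565338 × 10^6) = 11.2.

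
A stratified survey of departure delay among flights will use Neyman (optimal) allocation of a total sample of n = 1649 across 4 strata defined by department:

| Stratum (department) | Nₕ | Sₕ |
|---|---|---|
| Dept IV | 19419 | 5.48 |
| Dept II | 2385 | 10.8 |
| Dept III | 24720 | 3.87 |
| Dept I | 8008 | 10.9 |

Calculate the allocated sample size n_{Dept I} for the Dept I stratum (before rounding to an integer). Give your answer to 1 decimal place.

Neyman allocation: nₕ = n·NₕSₕ / Σⱼ NⱼSⱼ.
Σ NⱼSⱼ = 19419·5.48 + 2385·10.8 + 24720·3.87 + 8008·10.9 = 315127.72.
n_{Dept I} = 1649·8008·10.9 / 315127.72 = 456.8.

456.8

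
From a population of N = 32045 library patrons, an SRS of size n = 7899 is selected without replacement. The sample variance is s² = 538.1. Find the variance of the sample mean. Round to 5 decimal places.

0.05133

Under SRS without replacement, Var(ȳ) = (1 − f)·s²/n with f = n/N = 7899/32045 = 0.24649711.
Var(ȳ) = (1 − 0.24649711)·538.1/7899 = 0.75350289·0.068122547 = 0.051330536.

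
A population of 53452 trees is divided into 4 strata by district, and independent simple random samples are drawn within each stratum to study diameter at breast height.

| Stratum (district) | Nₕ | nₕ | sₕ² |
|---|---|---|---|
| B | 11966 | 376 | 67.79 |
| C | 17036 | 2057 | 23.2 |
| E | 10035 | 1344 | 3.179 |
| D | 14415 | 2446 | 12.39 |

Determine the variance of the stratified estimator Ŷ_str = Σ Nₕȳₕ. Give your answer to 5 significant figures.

Var(Ŷ_str) = Σₕ Nₕ²(1 − fₕ)sₕ²/nₕ.
B: 11966²·(1 − 376/11966)·67.79/376 = 2.5004042 × 10^7.
C: 17036²·(1 − 2057/17036)·23.2/2057 = 2.8780885 × 10^6.
E: 10035²·(1 − 1344/10035)·3.179/1344 = 206290.1.
D: 14415²·(1 − 2446/14415)·12.39/2446 = 873951.57.
Sum = 2.8962372 × 10^7.

2.8962 × 10^7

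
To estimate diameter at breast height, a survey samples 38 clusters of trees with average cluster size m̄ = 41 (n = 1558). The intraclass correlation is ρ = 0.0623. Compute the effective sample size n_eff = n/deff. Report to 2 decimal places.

deff = 1 + (41 − 1)·0.0623 = 1 + 2.492 = 3.492.
n_eff = 1558 / 3.492 = 446.16.

446.16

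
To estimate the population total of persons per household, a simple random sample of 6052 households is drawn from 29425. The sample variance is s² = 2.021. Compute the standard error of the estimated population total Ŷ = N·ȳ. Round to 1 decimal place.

479.2

Var(Ŷ) = N²·Var(ȳ) = N²·(1 − n/N)·s²/n.
f = 6052/29425 = 0.20567545; Var(ȳ) = 0.79432455·2.021/6052 = 2.652561 × 10^-4.
Var(Ŷ) = 29425² · (2.652561 × 10^-4) = 229666.85.
SE(Ŷ) = √(229666.85) = 479.2.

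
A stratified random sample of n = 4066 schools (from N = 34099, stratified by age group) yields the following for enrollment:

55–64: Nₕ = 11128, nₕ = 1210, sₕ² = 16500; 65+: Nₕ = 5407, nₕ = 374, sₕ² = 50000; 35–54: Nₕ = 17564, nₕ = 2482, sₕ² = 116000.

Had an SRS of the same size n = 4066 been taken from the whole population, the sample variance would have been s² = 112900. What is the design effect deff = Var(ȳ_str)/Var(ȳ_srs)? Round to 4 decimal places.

0.6163

Var(ȳ_str) = Σ Wₕ²(1−fₕ)sₕ²/nₕ with Wₕ = Nₕ/34099:
  55–64: (11128/34099)²·(1−1210/11128)·16500/1210 = 1.2943642
  65+: (5407/34099)²·(1−374/5407)·50000/374 = 3.1289485
  35–54: (17564/34099)²·(1−2482/17564)·116000/2482 = 10.647687
  → Var(ȳ_str) = 15.071.
Var(ȳ_srs) = (1 − 4066/34099)·112900/4066 = 24.455899.
deff = 15.071 / 24.455899 = 0.6163.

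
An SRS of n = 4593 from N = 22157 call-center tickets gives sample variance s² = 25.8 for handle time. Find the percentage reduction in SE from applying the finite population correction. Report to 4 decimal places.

f = n/N = 4593/22157 = 0.20729341.
SE_no-fpc = √(s²/n) = 0.074948273; SE_fpc = √((1−f)s²/n) = 0.066729499.
Ratio = √(1−f) = 0.89034072. Reduction = 100·(1 − 0.89034072) = 10.9659%.

10.9659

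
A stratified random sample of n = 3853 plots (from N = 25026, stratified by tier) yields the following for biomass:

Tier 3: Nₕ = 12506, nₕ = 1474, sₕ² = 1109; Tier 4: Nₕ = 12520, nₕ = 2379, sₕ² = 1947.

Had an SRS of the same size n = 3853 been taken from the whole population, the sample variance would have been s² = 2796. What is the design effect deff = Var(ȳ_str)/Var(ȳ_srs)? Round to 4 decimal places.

0.5402

Var(ȳ_str) = Σ Wₕ²(1−fₕ)sₕ²/nₕ with Wₕ = Nₕ/25026:
  Tier 3: (12506/25026)²·(1−1474/12506)·1109/1474 = 0.16573867
  Tier 4: (12520/25026)²·(1−2379/12520)·1947/2379 = 0.16591045
  → Var(ȳ_str) = 0.33164912.
Var(ȳ_srs) = (1 − 3853/25026)·2796/3853 = 0.6139445.
deff = 0.33164912 / 0.6139445 = 0.5402.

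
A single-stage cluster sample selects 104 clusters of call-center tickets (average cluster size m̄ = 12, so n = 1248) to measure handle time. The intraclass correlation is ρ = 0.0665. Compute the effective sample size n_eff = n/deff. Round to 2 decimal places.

720.76

deff = 1 + (12 − 1)·0.0665 = 1 + 0.7315 = 1.7315.
n_eff = 1248 / 1.7315 = 720.76.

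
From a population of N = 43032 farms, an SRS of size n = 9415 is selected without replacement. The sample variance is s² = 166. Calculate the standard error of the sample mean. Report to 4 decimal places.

Under SRS without replacement, Var(ȳ) = (1 − f)·s²/n with f = n/N = 9415/43032 = 0.21879067.
Var(ȳ) = (1 − 0.21879067)·166/9415 = 0.78120933·0.017631439 = 0.013773845.
SE(ȳ) = √(0.013773845) = 0.1174.

0.1174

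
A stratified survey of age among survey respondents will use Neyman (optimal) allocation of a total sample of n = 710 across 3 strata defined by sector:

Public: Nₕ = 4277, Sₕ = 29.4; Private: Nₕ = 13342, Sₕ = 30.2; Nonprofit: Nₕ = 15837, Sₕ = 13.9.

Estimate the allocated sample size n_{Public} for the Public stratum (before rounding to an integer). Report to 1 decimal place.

119.2

Neyman allocation: nₕ = n·NₕSₕ / Σⱼ NⱼSⱼ.
Σ NⱼSⱼ = 4277·29.4 + 13342·30.2 + 15837·13.9 = 748806.5.
n_{Public} = 710·4277·29.4 / 748806.5 = 119.2.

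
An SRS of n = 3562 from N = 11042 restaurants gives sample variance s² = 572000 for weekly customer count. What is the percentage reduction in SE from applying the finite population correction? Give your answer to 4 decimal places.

17.6949

f = n/N = 3562/11042 = 0.32258649.
SE_no-fpc = √(s²/n) = 12.672172; SE_fpc = √((1−f)s²/n) = 10.429848.
Ratio = √(1−f) = 0.82305134. Reduction = 100·(1 − 0.82305134) = 17.6949%.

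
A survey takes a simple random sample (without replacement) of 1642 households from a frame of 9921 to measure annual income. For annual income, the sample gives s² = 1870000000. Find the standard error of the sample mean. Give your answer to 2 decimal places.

974.87

Under SRS without replacement, Var(ȳ) = (1 − f)·s²/n with f = n/N = 1642/9921 = 0.16550751.
Var(ȳ) = (1 − 0.16550751)·1870000000/1642 = 0.83449249·1.1388551 × 10^6 = 950365.99.
SE(ȳ) = √(950365.99) = 974.87.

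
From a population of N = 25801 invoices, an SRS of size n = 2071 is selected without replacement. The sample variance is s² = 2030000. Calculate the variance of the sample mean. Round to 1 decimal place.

901.5

Under SRS without replacement, Var(ȳ) = (1 − f)·s²/n with f = n/N = 2071/25801 = 0.08026821.
Var(ȳ) = (1 − 0.08026821)·2030000/2071 = 0.91973179·980.2028 = 901.52368.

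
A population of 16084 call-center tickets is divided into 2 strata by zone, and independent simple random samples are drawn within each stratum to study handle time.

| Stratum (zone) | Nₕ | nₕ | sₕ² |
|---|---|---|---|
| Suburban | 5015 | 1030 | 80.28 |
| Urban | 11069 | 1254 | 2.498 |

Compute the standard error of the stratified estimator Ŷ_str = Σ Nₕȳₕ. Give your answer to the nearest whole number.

1332

Var(Ŷ_str) = Σₕ Nₕ²(1 − fₕ)sₕ²/nₕ.
Suburban: 5015²·(1 − 1030/5015)·80.28/1030 = 1.5576483 × 10^6.
Urban: 11069²·(1 − 1254/11069)·2.498/1254 = 216418.1.
Sum = 1.7740664 × 10^6.
SE = √(1.7740664 × 10^6) = 1332.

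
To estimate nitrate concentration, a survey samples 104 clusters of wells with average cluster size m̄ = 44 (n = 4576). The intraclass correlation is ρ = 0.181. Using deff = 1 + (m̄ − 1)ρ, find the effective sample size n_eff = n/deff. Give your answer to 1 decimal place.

deff = 1 + (44 − 1)·0.181 = 1 + 7.783 = 8.783.
n_eff = 4576 / 8.783 = 521.0.

521.0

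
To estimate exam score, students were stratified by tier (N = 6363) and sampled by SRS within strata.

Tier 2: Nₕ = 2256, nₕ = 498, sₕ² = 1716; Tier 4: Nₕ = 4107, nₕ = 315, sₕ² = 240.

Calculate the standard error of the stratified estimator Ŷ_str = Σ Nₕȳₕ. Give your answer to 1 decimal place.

5052.9

Var(Ŷ_str) = Σₕ Nₕ²(1 − fₕ)sₕ²/nₕ.
Tier 2: 2256²·(1 − 498/2256)·1716/498 = 1.3666141 × 10^7.
Tier 4: 4107²·(1 − 315/4107)·240/315 = 1.186571 × 10^7.
Sum = 2.5531851 × 10^7.
SE = √(2.5531851 × 10^7) = 5052.9.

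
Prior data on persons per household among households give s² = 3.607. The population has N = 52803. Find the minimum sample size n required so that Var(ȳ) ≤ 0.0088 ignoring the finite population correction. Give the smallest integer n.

410

Without fpc, n₀ = s²/D = 3.607/0.0088 = 409.8864.
Rounding up, n = 410.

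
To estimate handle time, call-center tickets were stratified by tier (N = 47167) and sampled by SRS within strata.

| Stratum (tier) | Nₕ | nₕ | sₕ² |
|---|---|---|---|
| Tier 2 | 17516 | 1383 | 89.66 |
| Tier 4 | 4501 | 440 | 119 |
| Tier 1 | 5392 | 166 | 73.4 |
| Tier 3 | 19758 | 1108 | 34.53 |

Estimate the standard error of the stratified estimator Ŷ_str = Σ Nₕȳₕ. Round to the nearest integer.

6871

Var(Ŷ_str) = Σₕ Nₕ²(1 − fₕ)sₕ²/nₕ.
Tier 2: 17516²·(1 − 1383/17516)·89.66/1383 = 1.8320049 × 10^7.
Tier 4: 4501²·(1 − 440/4501)·119/440 = 4.9435199 × 10^6.
Tier 1: 5392²·(1 − 166/5392)·73.4/166 = 1.2459691 × 10^7.
Tier 3: 19758²·(1 − 1108/19758)·34.53/1108 = 1.1483615 × 10^7.
Sum = 4.7206875 × 10^7.
SE = √(4.7206875 × 10^7) = 6871.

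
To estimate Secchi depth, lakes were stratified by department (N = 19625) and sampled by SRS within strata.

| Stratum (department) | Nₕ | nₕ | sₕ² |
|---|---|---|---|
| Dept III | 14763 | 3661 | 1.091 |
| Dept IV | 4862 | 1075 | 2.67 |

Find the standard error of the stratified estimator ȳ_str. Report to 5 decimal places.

Var(ȳ_str) = Σₕ Wₕ²(1 − fₕ)sₕ²/nₕ with Wₕ = Nₕ/N, N = 19625.
Dept III: Wₕ = 0.75225478; term = 0.75225478²·(1 − 0.24798483)·1.091/3661 = 1.2681819 × 10^-4.
Dept IV: Wₕ = 0.24774522; term = 0.24774522²·(1 − 0.22110243)·2.67/1075 = 1.1873909 × 10^-4.
Sum = 2.4555728 × 10^-4.
SE = √(2.4555728 × 10^-4) = 0.01567.

0.01567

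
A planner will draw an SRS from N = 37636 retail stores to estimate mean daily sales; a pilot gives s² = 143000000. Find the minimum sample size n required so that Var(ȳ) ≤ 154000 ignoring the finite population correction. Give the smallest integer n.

Without fpc, n₀ = s²/D = 143000000/154000 = 928.5714.
Rounding up, n = 929.

929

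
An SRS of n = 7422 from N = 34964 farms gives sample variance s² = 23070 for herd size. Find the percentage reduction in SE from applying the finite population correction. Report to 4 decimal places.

11.2462

f = n/N = 7422/34964 = 0.21227548.
SE_no-fpc = √(s²/n) = 1.7630447; SE_fpc = √((1−f)s²/n) = 1.56477.
Ratio = √(1−f) = 0.88753846. Reduction = 100·(1 − 0.88753846) = 11.2462%.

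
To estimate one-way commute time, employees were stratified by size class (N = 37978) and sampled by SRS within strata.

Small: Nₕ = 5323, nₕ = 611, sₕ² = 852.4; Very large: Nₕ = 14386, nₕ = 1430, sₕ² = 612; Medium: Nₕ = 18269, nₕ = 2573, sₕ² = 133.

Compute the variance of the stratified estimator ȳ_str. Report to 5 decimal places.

Var(ȳ_str) = Σₕ Wₕ²(1 − fₕ)sₕ²/nₕ with Wₕ = Nₕ/N, N = 37978.
Small: Wₕ = 0.14016009; term = 0.14016009²·(1 − 0.11478490)·852.4/611 = 0.024260503.
Very large: Wₕ = 0.37879825; term = 0.37879825²·(1 − 0.09940220)·612/1430 = 0.05530472.
Medium: Wₕ = 0.48104166; term = 0.48104166²·(1 − 0.14083967)·133/2573 = 0.010276647.
Sum = 0.08984187.

0.08984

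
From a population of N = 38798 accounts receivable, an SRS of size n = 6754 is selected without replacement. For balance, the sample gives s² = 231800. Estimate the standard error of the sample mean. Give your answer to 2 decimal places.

Under SRS without replacement, Var(ȳ) = (1 − f)·s²/n with f = n/N = 6754/38798 = 0.17408114.
Var(ȳ) = (1 − 0.17408114)·231800/6754 = 0.82591886·34.320403 = 28.345868.
SE(ȳ) = √(28.345868) = 5.32.

5.32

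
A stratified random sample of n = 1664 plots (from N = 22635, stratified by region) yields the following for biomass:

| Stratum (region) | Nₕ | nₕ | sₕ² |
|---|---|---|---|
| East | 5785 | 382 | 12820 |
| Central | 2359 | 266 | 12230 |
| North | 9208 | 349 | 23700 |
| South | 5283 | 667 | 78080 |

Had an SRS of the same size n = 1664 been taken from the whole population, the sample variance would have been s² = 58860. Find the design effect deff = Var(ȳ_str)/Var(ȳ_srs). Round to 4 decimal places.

Var(ȳ_str) = Σ Wₕ²(1−fₕ)sₕ²/nₕ with Wₕ = Nₕ/22635:
  East: (5785/22635)²·(1−382/5785)·12820/382 = 2.0473967
  Central: (2359/22635)²·(1−266/2359)·12230/266 = 0.44307882
  North: (9208/22635)²·(1−349/9208)·23700/349 = 10.812147
  South: (5283/22635)²·(1−667/5283)·78080/667 = 5.5718496
  → Var(ȳ_str) = 18.874472.
Var(ȳ_srs) = (1 − 1664/22635)·58860/1664 = 32.772199.
deff = 18.874472 / 32.772199 = 0.5759.

0.5759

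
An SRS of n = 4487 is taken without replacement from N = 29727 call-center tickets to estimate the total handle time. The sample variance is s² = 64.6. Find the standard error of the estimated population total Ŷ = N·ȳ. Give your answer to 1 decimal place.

Var(Ŷ) = N²·Var(ȳ) = N²·(1 − n/N)·s²/n.
f = 4487/29727 = 0.15094022; Var(ȳ) = 0.84905978·64.6/4487 = 0.012224039.
Var(Ŷ) = 29727² · 0.012224039 = 1.0802316 × 10^7.
SE(Ŷ) = √(1.0802316 × 10^7) = 3286.7.

3286.7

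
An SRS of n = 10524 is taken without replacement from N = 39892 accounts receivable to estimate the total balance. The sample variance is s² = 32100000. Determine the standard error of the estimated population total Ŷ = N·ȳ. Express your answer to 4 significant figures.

1.890 × 10^6

Var(Ŷ) = N²·Var(ȳ) = N²·(1 − n/N)·s²/n.
f = 10524/39892 = 0.26381229; Var(ȳ) = 0.73618771·32100000/10524 = 2245.4984.
Var(Ŷ) = 39892² · 2245.4984 = 3.5734225 × 10^12.
SE(Ŷ) = √(3.5734225 × 10^12) = 1.890 × 10^6.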